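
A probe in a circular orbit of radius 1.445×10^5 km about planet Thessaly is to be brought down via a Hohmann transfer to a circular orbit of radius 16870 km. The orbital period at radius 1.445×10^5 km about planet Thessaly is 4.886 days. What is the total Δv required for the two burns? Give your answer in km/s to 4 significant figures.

From Kepler's third law T² = 4π²r³/μ at r = 1.445×10^5 km, T = 4.886 days = 4.886 × 86400 s = 4.221504×10^5 s: μ = 4π²r³/T² = 6.68388×10^5 km³/s².
Semi-major axis of the transfer orbit: a_t = (1.445×10^5 + 16870)/2 = 80685 km.
At r₁ the circular-orbit speed is v₁ = √(μ/r₁) = 2.1507 km/s.
On the transfer ellipse at r₁, v² = μ(2/r − 1/a) gives v_a = √[μ(2/r₁ − 1/a_t)] = 0.98343 km/s.
First burn Δv₁ = |v_a − v₁| = 1.167 km/s.
Circular speed at r₂: v₂ = √(μ/r₂) = 6.2944 km/s.
Transfer-orbit speed at r₂: v_p = √[μ(2/r₂ − 1/a_t)] = 8.4235 km/s.
Second burn Δv₂ = |v₂ − v_p| = 2.129 km/s.
Total Δv = Δv₁ + Δv₂ = 3.296 km/s.

Δv = 3.296 km/s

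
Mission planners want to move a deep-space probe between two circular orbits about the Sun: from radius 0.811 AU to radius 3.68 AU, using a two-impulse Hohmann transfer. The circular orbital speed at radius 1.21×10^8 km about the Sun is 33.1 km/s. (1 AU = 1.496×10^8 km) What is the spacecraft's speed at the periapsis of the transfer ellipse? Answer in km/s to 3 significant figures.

From the circular-orbit relation v² = μ/r at r = 1.21×10^8 km: μ = v²r = (33.1)² × 1.21×10^8 = 1.32569×10^11 km³/s².
In km: r₁ = 0.811 × 1.496×10^8 = 1.213256×10^8 km; r₂ = 3.68 × 1.496×10^8 = 5.50528×10^8 km.
Semi-major axis of the transfer orbit: a_t = (1.213256×10^8 + 5.50528×10^8)/2 = 3.359268×10^8 km.
At periapsis, r = 1.213256×10^8 km.
From the vis-viva equation, v = √[μ(2/r − 1/a_t)] = 42.32 km/s.

v = 42.3 km/s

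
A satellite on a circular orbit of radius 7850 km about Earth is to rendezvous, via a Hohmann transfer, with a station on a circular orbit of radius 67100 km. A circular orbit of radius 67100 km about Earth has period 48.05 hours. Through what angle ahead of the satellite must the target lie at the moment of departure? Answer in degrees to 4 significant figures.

φ = 104.9°

From Kepler's third law T² = 4π²r³/μ at r = 67100 km, T = 48.05 hours = 48.05 × 3600 s = 1.7298×10^5 s: μ = 4π²r³/T² = 3.98598×10^5 km³/s².
The Hohmann ellipse has a_t = (r₁ + r₂)/2 = 37475 km.
Transfer time t = π√(a_t³/μ) = 36100 s.
The target's mean motion on its circular orbit is ω₂ = √(μ/r₂³) = 3.632×10^-5 rad/s.
Angle swept by the target during transfer: ω₂·t = 1.3112 rad = 75.13°.
The satellite traverses 180° on the transfer ellipse, so the target must lead by 180° − 75.13° = 104.9°.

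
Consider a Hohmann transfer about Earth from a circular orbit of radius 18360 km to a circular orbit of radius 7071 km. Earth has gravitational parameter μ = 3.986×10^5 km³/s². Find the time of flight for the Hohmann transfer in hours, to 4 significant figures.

t = 1.982 hours

Transfer-ellipse semi-major axis a_t = (r₁ + r₂)/2 = (18360 + 7071)/2 = 12715.5 km.
Half the transfer-orbit period gives t = π√(a_t³/μ) = 7135 s.
Converting: 7135 s ÷ 3600 s/hour = 1.982 hours.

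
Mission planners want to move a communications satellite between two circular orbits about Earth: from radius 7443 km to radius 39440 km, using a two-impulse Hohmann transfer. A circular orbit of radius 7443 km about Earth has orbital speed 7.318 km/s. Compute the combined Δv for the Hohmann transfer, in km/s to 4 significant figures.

Δv = 3.562 km/s

From the circular-orbit relation v² = μ/r at r = 7443 km: μ = v²r = (7.318)² × 7443 = 3.98596×10^5 km³/s².
The Hohmann ellipse has a_t = (r₁ + r₂)/2 = 23441.5 km.
At r₁ the circular-orbit speed is v₁ = √(μ/r₁) = 7.318 km/s.
On the transfer ellipse at r₁, v² = μ(2/r − 1/a) gives v_p = √[μ(2/r₁ − 1/a_t)] = 9.492 km/s.
First burn Δv₁ = |v_p − v₁| = 2.174 km/s.
Circular speed at r₂: v₂ = √(μ/r₂) = 3.179 km/s.
Transfer-orbit speed at r₂: v_a = √[μ(2/r₂ − 1/a_t)] = 1.791 km/s.
Second burn Δv₂ = |v₂ − v_a| = 1.388 km/s.
Total Δv = Δv₁ + Δv₂ = 3.562 km/s.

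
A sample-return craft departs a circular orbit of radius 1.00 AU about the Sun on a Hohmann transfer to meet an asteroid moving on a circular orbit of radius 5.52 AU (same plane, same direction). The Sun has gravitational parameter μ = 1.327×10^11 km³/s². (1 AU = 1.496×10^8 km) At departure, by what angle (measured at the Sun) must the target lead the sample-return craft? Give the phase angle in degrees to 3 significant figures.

φ = 98.3°

In km: r₁ = 1.00 × 1.496×10^8 = 1.496×10^8 km; r₂ = 5.52 × 1.496×10^8 = 8.25792×10^8 km.
The Hohmann ellipse has a_t = (r₁ + r₂)/2 = 4.87696×10^8 km.
Transfer time t = π√(a_t³/μ) = 9.2883×10^7 s.
Target angular speed ω₂ = √(μ/r₂³) = 1.5351×10^-8 rad/s.
Angle swept by the target during transfer: ω₂·t = 1.4258 rad = 81.69°.
The sample-return craft traverses 180° on the transfer ellipse, so the target must lead by 180° − 81.69° = 98.3°.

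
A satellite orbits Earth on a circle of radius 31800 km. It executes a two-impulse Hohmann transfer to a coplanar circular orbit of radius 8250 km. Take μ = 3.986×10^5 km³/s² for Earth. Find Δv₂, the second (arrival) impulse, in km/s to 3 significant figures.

Δv₂ = 1.81 km/s

Transfer-ellipse semi-major axis a_t = (r₁ + r₂)/2 = (31800 + 8250)/2 = 20025 km.
On the circular orbit at r = 8250 km, v_c = √(μ/r) = 6.951 km/s.
Transfer-orbit speed at the same r (vis-viva, a = a_t): v_t = √[μ(2/r − 1/a_t)] = 8.759 km/s.
Δv₂ = |v_t − v_c| = |8.759 − 6.951| = 1.808 km/s.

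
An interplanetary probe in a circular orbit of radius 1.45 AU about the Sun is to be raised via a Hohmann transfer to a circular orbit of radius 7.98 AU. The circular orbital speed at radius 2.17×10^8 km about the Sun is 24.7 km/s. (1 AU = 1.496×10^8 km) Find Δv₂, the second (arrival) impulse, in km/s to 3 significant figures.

Δv₂ = 4.69 km/s

From the circular-orbit relation v² = μ/r at r = 2.17×10^8 km: μ = v²r = (24.7)² × 2.17×10^8 = 1.32390×10^11 km³/s².
In km: r₁ = 1.45 × 1.496×10^8 = 2.1692×10^8 km; r₂ = 7.98 × 1.496×10^8 = 1.193808×10^9 km.
Semi-major axis of the transfer orbit: a_t = (2.1692×10^8 + 1.193808×10^9)/2 = 7.05364×10^8 km.
Circular speed at r = 1.193808×10^9 km: v_c = √(μ/r) = 10.531 km/s.
Transfer-orbit speed at the same r (vis-viva, a = a_t): v_t = √[μ(2/r − 1/a_t)] = 5.8399 km/s.
Δv₂ = |v_t − v_c| = |5.8399 − 10.531| = 4.691 km/s.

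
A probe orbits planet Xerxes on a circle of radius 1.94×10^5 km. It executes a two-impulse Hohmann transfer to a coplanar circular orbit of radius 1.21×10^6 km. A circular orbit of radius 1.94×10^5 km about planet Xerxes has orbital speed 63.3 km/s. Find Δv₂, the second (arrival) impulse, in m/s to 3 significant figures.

From the circular-orbit relation v² = μ/r at r = 1.94×10^5 km: μ = v²r = (63.3)² × 1.94×10^5 = 7.77337×10^8 km³/s².
The Hohmann ellipse has a_t = (r₁ + r₂)/2 = 7.020×10^5 km.
Circular speed at r = 1.210×10^6 km: v_c = √(μ/r) = 25.346 km/s.
Vis-viva on the transfer ellipse at r = 1.210×10^6 km gives v_t = √[μ(2/r − 1/a_t)] = 13.324 km/s.
Δv₂ = |v_t − v_c| = |13.324 − 25.346| = 12.02 km/s.

Δv₂ = 12000 m/s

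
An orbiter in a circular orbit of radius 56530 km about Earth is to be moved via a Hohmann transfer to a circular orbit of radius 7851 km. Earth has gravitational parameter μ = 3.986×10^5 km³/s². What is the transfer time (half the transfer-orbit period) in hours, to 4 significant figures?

t = 7.983 hours

Semi-major axis of the transfer orbit: a_t = (56530 + 7851)/2 = 32190.5 km.
Transfer time t = π√(a_t³/μ) = π√((32190.5)³ / 3.986×10^5) = 28740 s.
Converting: 28740 s ÷ 3600 s/hour = 7.983 hours.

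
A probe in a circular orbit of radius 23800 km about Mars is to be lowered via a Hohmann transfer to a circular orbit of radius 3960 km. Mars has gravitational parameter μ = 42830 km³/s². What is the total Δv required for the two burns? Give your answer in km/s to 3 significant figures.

Δv = 1.64 km/s

The Hohmann ellipse has a_t = (r₁ + r₂)/2 = 13880 km.
Circular speed at r₁: v₁ = √(μ/r₁) = √(42830/23800) = 1.34148 km/s.
On the transfer ellipse at r₁, v² = μ(2/r − 1/a) gives v_a = √[μ(2/r₁ − 1/a_t)] = 0.716537 km/s.
First burn Δv₁ = |v_a − v₁| = 0.6249 km/s.
At r₂, v₂ = √(μ/r₂) = 3.2887 km/s.
Transfer-orbit speed at r₂: v_p = √[μ(2/r₂ − 1/a_t)] = 4.3065 km/s.
Second burn Δv₂ = |v₂ − v_p| = 1.018 km/s.
Total Δv = Δv₁ + Δv₂ = 1.643 km/s.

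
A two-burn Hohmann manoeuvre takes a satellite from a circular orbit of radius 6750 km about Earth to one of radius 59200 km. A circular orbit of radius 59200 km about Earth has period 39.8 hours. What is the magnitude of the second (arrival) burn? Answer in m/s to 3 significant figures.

Δv₂ = 1420 m/s

From Kepler's third law T² = 4π²r³/μ at r = 59200 km, T = 39.8 hours = 39.8 × 3600 s = 1.4328×10^5 s: μ = 4π²r³/T² = 3.98982×10^5 km³/s².
Semi-major axis of the transfer orbit: a_t = (6750 + 59200)/2 = 32975 km.
Circular speed at r = 59200 km: v_c = √(μ/r) = 2.59607 km/s.
Transfer-orbit speed at the same r (vis-viva, a = a_t): v_t = √[μ(2/r − 1/a_t)] = 1.17456 km/s.
Δv₂ = |v_t − v_c| = |1.17456 − 2.59607| = 1.422 km/s.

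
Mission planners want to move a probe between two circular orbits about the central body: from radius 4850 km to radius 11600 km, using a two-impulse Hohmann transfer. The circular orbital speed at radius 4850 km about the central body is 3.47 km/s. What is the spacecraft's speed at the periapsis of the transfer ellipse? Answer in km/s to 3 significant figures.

v = 4.12 km/s

From the circular-orbit relation v² = μ/r at r = 4850 km: μ = v²r = (3.47)² × 4850 = 58398.4 km³/s².
Semi-major axis of the transfer orbit: a_t = (4850 + 11600)/2 = 8225 km.
At periapsis, r = 4850 km.
Vis-viva: v = √[μ(2/r − 1/a_t)] = √[58398.4 × (2/4850 − 1/8225)] = 4.121 km/s.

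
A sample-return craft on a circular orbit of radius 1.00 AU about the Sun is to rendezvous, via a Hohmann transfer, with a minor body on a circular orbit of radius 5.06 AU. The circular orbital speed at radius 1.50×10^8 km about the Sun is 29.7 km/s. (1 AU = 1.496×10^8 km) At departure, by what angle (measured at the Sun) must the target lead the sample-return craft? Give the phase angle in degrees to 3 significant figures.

From the circular-orbit relation v² = μ/r at r = 1.50×10^8 km: μ = v²r = (29.7)² × 1.50×10^8 = 1.32313×10^11 km³/s².
In km: r₁ = 1.00 × 1.496×10^8 = 1.496×10^8 km; r₂ = 5.06 × 1.496×10^8 = 7.56976×10^8 km.
The Hohmann ellipse has a_t = (r₁ + r₂)/2 = 4.53288×10^8 km.
The half-period of the transfer ellipse is t = π√(a_t³/μ) = 8.33507×10^7 s.
The target's mean motion on its circular orbit is ω₂ = √(μ/r₂³) = 1.74654×10^-8 rad/s.
Angle swept by the target during transfer: ω₂·t = 1.4558 rad = 83.41°.
The sample-return craft traverses 180° on the transfer ellipse, so the target must lead by 180° − 83.41° = 96.6°.

φ = 96.6°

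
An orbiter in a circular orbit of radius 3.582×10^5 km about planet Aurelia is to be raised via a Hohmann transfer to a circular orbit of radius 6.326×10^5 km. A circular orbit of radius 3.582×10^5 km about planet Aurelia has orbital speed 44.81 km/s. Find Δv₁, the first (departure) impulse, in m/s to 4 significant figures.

Δv₁ = 5826 m/s

From the circular-orbit relation v² = μ/r at r = 3.582×10^5 km: μ = v²r = (44.81)² × 3.582×10^5 = 7.19243×10^8 km³/s².
Transfer-ellipse semi-major axis a_t = (r₁ + r₂)/2 = (3.582×10^5 + 6.326×10^5)/2 = 4.954×10^5 km.
Circular speed at r = 3.582×10^5 km: v_c = √(μ/r) = 44.810 km/s.
Vis-viva on the transfer ellipse at r = 3.582×10^5 km gives v_t = √[μ(2/r − 1/a_t)] = 50.636 km/s.
Δv₁ = |v_t − v_c| = |50.636 − 44.810| = 5.826 km/s.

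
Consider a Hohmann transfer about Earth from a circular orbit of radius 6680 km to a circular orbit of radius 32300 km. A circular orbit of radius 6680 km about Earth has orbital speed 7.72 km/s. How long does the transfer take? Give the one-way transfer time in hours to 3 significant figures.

t = 3.76 hours

From the circular-orbit relation v² = μ/r at r = 6680 km: μ = v²r = (7.72)² × 6680 = 3.98117×10^5 km³/s².
Semi-major axis of the transfer orbit: a_t = (6680 + 32300)/2 = 19490 km.
By Kepler's third law the transfer-orbit period is T = 2π√(a_t³/μ), so t = T/2 = 13550 s.
Converting: 13550 s ÷ 3600 s/hour = 3.76 hours.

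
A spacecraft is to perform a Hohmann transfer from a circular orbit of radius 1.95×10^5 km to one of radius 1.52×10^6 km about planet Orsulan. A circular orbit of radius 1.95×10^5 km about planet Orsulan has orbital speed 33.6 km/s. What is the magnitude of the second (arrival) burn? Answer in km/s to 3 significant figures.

Δv₂ = 6.30 km/s

From the circular-orbit relation v² = μ/r at r = 1.95×10^5 km: μ = v²r = (33.6)² × 1.95×10^5 = 2.20147×10^8 km³/s².
The Hohmann ellipse has a_t = (r₁ + r₂)/2 = 8.575×10^5 km.
On the circular orbit at r = 1.520×10^6 km, v_c = √(μ/r) = 12.035 km/s.
Vis-viva on the transfer ellipse at r = 1.520×10^6 km gives v_t = √[μ(2/r − 1/a_t)] = 5.7390 km/s.
Δv₂ = |v_t − v_c| = |5.7390 − 12.035| = 6.296 km/s.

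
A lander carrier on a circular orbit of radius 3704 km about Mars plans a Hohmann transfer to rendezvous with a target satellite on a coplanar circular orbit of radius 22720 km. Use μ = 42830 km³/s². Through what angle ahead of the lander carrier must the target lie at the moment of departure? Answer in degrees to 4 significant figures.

Semi-major axis of the transfer orbit: a_t = (3704 + 22720)/2 = 13212 km.
Transfer time t = π√(a_t³/μ) = 23053 s.
Target angular speed ω₂ = √(μ/r₂³) = 6.0431×10^-5 rad/s.
Angle swept by the target during transfer: ω₂·t = 1.3931 rad = 79.82°.
Arrival is 180° from departure on the ellipse, so φ = 180° − 79.82° = 100.2°.

φ = 100.2°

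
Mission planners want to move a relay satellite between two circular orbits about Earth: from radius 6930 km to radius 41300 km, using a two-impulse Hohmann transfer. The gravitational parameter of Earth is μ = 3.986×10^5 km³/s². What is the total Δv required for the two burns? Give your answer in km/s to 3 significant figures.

The Hohmann ellipse has a_t = (r₁ + r₂)/2 = 24115 km.
Circular speed at r₁: v₁ = √(μ/r₁) = √(3.986×10^5/6930) = 7.584 km/s.
On the transfer ellipse at r₁, vis-viva gives v_p = √[μ(2/r₁ − 1/a_t)] = 9.925 km/s.
First burn Δv₁ = |v_p − v₁| = 2.341 km/s.
Circular speed at r₂: v₂ = √(μ/r₂) = 3.1067 km/s.
Transfer-orbit speed at r₂: v_a = √[μ(2/r₂ − 1/a_t)] = 1.6654 km/s.
Second burn Δv₂ = |v₂ − v_a| = 1.441 km/s.
Δv = Δv₁ + Δv₂ = 2.341 + 1.441 = 3.782 km/s.

Δv = 3.78 km/s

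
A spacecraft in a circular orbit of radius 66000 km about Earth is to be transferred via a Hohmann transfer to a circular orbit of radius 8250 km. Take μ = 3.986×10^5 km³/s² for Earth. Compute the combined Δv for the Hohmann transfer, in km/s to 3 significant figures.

Semi-major axis of the transfer orbit: a_t = (66000 + 8250)/2 = 37125 km.
At r₁ the circular-orbit speed is v₁ = √(μ/r₁) = 2.4575 km/s.
Transfer-orbit speed at r₁ (vis-viva): v_a = √[μ(2/r₁ − 1/a_t)] = 1.1585 km/s.
First burn Δv₁ = |v_a − v₁| = 1.299 km/s.
Circular speed at r₂: v₂ = √(μ/r₂) = 6.951 km/s.
Transfer-orbit speed at r₂: v_p = √[μ(2/r₂ − 1/a_t)] = 9.268 km/s.
Second burn Δv₂ = |v₂ − v_p| = 2.317 km/s.
Δv = Δv₁ + Δv₂ = 1.299 + 2.317 = 3.616 km/s.

Δv = 3.62 km/s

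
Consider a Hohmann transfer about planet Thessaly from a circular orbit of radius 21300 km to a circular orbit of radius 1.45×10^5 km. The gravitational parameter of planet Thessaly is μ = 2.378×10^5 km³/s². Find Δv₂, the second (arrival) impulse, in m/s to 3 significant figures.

Semi-major axis of the transfer orbit: a_t = (21300 + 1.450×10^5)/2 = 83150 km.
Circular speed at r = 1.450×10^5 km: v_c = √(μ/r) = 1.28062 km/s.
Transfer-orbit speed at the same r (vis-viva, a = a_t): v_t = √[μ(2/r − 1/a_t)] = 0.648158 km/s.
Δv₂ = |v_t − v_c| = |0.648158 − 1.28062| = 0.6325 km/s.

Δv₂ = 632 m/s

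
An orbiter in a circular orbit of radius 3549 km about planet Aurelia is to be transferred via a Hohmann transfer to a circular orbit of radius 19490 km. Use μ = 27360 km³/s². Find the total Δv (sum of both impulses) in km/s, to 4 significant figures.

Transfer-ellipse semi-major axis a_t = (r₁ + r₂)/2 = (3549 + 19490)/2 = 11519.5 km.
Circular speed at r₁: v₁ = √(μ/r₁) = √(27360/3549) = 2.777 km/s.
On the transfer ellipse at r₁, vis-viva gives v_p = √[μ(2/r₁ − 1/a_t)] = 3.612 km/s.
First burn Δv₁ = |v_p − v₁| = 0.8350 km/s.
At r₂, v₂ = √(μ/r₂) = 1.1848 km/s.
Transfer-orbit speed at r₂: v_a = √[μ(2/r₂ − 1/a_t)] = 0.65764 km/s.
Second burn Δv₂ = |v₂ − v_a| = 0.5272 km/s.
Δv = Δv₁ + Δv₂ = 0.8350 + 0.5272 = 1.362 km/s.

Δv = 1.362 km/s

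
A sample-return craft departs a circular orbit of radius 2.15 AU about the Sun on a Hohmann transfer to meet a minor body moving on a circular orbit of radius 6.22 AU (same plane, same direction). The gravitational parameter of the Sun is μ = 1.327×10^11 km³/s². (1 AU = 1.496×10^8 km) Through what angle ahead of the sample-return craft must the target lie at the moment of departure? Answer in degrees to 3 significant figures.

φ = 80.7°

In km: r₁ = 2.15 × 1.496×10^8 = 3.2164×10^8 km; r₂ = 6.22 × 1.496×10^8 = 9.30512×10^8 km.
Transfer-ellipse semi-major axis a_t = (r₁ + r₂)/2 = (3.2164×10^8 + 9.30512×10^8)/2 = 6.26076×10^8 km.
The half-period of the transfer ellipse is t = π√(a_t³/μ) = 1.35100×10^8 s.
The target's mean motion on its circular orbit is ω₂ = √(μ/r₂³) = 1.28337×10^-8 rad/s.
Angle swept by the target during transfer: ω₂·t = 1.7338 rad = 99.34°.
Arrival is 180° from departure on the ellipse, so φ = 180° − 99.34° = 80.7°.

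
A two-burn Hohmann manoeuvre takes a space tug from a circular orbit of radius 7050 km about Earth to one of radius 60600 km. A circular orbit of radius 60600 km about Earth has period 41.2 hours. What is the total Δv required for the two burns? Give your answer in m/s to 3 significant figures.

From Kepler's third law T² = 4π²r³/μ at r = 60600 km, T = 41.2 hours = 41.2 × 3600 s = 1.4832×10^5 s: μ = 4π²r³/T² = 3.99373×10^5 km³/s².
Transfer-ellipse semi-major axis a_t = (r₁ + r₂)/2 = (7050 + 60600)/2 = 33825 km.
At r₁ the circular-orbit speed is v₁ = √(μ/r₁) = 7.52653 km/s.
On the transfer ellipse at r₁, v² = μ(2/r − 1/a) gives v_p = √[μ(2/r₁ − 1/a_t)] = 10.0742 km/s.
First burn Δv₁ = |v_p − v₁| = 2.548 km/s.
At r₂, v₂ = √(μ/r₂) = 2.567 km/s.
Transfer-orbit speed at r₂: v_a = √[μ(2/r₂ − 1/a_t)] = 1.172 km/s.
Second burn Δv₂ = |v₂ − v_a| = 1.395 km/s.
Total Δv = Δv₁ + Δv₂ = 3.943 km/s.

Δv = 3940 m/s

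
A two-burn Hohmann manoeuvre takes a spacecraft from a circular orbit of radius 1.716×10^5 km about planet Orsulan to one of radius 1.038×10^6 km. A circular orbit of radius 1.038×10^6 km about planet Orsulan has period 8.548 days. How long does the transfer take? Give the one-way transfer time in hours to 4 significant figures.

t = 45.62 hours

From Kepler's third law T² = 4π²r³/μ at r = 1.038×10^6 km, T = 8.548 days = 8.548 × 86400 s = 7.385472×10^5 s: μ = 4π²r³/T² = 8.09460×10^7 km³/s².
Semi-major axis of the transfer orbit: a_t = (1.716×10^5 + 1.038×10^6)/2 = 6.048×10^5 km.
Half the transfer-orbit period gives t = π√(a_t³/μ) = 1.6424×10^5 s.
Converting: 1.6424×10^5 s ÷ 3600 s/hour = 45.62 hours.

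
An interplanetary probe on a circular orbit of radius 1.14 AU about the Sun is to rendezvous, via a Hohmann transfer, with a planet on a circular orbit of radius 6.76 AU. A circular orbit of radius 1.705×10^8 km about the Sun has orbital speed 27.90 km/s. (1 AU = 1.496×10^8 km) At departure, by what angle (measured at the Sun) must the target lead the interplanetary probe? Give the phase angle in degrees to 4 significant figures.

φ = 99.60°

From the circular-orbit relation v² = μ/r at r = 1.705×10^8 km: μ = v²r = (27.90)² × 1.705×10^8 = 1.32719×10^11 km³/s².
In km: r₁ = 1.14 × 1.496×10^8 = 1.70544×10^8 km; r₂ = 6.76 × 1.496×10^8 = 1.011296×10^9 km.
Semi-major axis of the transfer orbit: a_t = (1.70544×10^8 + 1.011296×10^9)/2 = 5.9092×10^8 km.
Transfer time t = π√(a_t³/μ) = 1.2387×10^8 s.
Target angular speed ω₂ = √(μ/r₂³) = 1.1328×10^-8 rad/s.
Angle swept by the target during transfer: ω₂·t = 1.4032 rad = 80.40°.
The interplanetary probe traverses 180° on the transfer ellipse, so the target must lead by 180° − 80.40° = 99.60°.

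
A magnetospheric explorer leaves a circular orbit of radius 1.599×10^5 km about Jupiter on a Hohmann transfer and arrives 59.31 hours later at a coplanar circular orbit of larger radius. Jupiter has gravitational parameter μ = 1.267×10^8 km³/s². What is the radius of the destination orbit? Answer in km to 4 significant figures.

Transfer time t = 59.31 hours = 2.13516×10^5 s, and t = π√(a_t³/μ).
So a_t = (μ t²/π²)^(1/3) = (1.267×10^8 × (2.13516×10^5)² / π²)^(1/3) = 8.3646×10^5 km.
Since a_t = (r₁ + r₂)/2, r₂ = 2a_t − r₁ = 2×8.3646×10^5 − 1.599×10^5 = 1.51302×10^6 km.

r₂ = 1.513×10^6 km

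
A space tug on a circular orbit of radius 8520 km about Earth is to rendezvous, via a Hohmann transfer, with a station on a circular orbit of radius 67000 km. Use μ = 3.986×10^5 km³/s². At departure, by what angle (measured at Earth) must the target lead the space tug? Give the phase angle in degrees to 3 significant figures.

φ = 104°

Transfer-ellipse semi-major axis a_t = (r₁ + r₂)/2 = (8520 + 67000)/2 = 37760 km.
Transfer time t = π√(a_t³/μ) = 36511 s.
Target angular speed ω₂ = √(μ/r₂³) = 3.6405×10^-5 rad/s.
Angle swept by the target during transfer: ω₂·t = 1.3292 rad = 76.16°.
The space tug traverses 180° on the transfer ellipse, so the target must lead by 180° − 76.16° = 104°.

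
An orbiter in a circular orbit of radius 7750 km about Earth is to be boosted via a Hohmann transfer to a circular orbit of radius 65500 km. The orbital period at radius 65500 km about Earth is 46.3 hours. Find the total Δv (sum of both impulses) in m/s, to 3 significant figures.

Δv = 3750 m/s

From Kepler's third law T² = 4π²r³/μ at r = 65500 km, T = 46.3 hours = 46.3 × 3600 s = 1.6668×10^5 s: μ = 4π²r³/T² = 3.99316×10^5 km³/s².
Transfer-ellipse semi-major axis a_t = (r₁ + r₂)/2 = (7750 + 65500)/2 = 36625 km.
At r₁ the circular-orbit speed is v₁ = √(μ/r₁) = 7.178066 km/s.
Transfer-orbit speed at r₁ (vis-viva): v_p = √[μ(2/r₁ − 1/a_t)] = 9.599294 km/s.
First burn Δv₁ = |v_p − v₁| = 2.42123 km/s.
Circular speed at r₂: v₂ = √(μ/r₂) = 2.4691 km/s.
Transfer-orbit speed at r₂: v_a = √[μ(2/r₂ − 1/a_t)] = 1.1358 km/s.
Second burn Δv₂ = |v₂ − v_a| = 1.33330 km/s.
Δv = Δv₁ + Δv₂ = 2.42123 + 1.33330 = 3.755 km/s.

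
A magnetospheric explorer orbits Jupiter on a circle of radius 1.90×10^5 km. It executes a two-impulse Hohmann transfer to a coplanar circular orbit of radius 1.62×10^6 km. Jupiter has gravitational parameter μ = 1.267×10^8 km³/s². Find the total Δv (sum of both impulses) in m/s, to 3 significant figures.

Δv = 13500 m/s

Transfer-ellipse semi-major axis a_t = (r₁ + r₂)/2 = (1.900×10^5 + 1.620×10^6)/2 = 9.050×10^5 km.
Circular speed at r₁: v₁ = √(μ/r₁) = √(1.267×10^8/1.900×10^5) = 25.8233 km/s.
On the transfer ellipse at r₁, vis-viva equation gives v_p = √[μ(2/r₁ − 1/a_t)] = 34.5497 km/s.
First burn Δv₁ = |v_p − v₁| = 8.726 km/s.
At r₂, v₂ = √(μ/r₂) = 8.844 km/s.
Transfer-orbit speed at r₂: v_a = √[μ(2/r₂ − 1/a_t)] = 4.052 km/s.
Second burn Δv₂ = |v₂ − v_a| = 4.792 km/s.
Total Δv = Δv₁ + Δv₂ = 13.52 km/s.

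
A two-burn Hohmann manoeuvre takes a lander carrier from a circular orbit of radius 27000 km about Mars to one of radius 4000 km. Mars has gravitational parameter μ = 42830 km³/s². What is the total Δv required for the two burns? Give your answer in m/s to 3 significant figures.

Δv = 1670 m/s

Transfer-ellipse semi-major axis a_t = (r₁ + r₂)/2 = (27000 + 4000)/2 = 15500 km.
Circular speed at r₁: v₁ = √(μ/r₁) = √(42830/27000) = 1.25948 km/s.
On the transfer ellipse at r₁, vis-viva equation gives v_a = √[μ(2/r₁ − 1/a_t)] = 0.639818 km/s.
First burn Δv₁ = |v_a − v₁| = 0.61966 km/s.
Circular speed at r₂: v₂ = √(μ/r₂) = 3.27223 km/s.
Transfer-orbit speed at r₂: v_p = √[μ(2/r₂ − 1/a_t)] = 4.31877 km/s.
Second burn Δv₂ = |v₂ − v_p| = 1.0465 km/s.
Total Δv = Δv₁ + Δv₂ = 1.666 km/s.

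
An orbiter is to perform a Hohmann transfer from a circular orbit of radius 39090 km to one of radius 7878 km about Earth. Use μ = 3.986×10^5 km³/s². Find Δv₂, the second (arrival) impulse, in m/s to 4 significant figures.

Δv₂ = 2064 m/s

Transfer-ellipse semi-major axis a_t = (r₁ + r₂)/2 = (39090 + 7878)/2 = 23484 km.
On the circular orbit at r = 7878 km, v_c = √(μ/r) = 7.113 km/s.
Transfer-orbit speed at the same r (vis-viva, a = a_t): v_t = √[μ(2/r − 1/a_t)] = 9.177 km/s.
Δv₂ = |v_t − v_c| = |9.177 − 7.113| = 2.064 km/s.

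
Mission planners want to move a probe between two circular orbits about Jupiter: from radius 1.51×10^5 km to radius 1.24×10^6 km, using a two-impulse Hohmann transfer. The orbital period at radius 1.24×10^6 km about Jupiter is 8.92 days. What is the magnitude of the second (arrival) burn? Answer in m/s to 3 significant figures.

Δv₂ = 5400 m/s

From Kepler's third law T² = 4π²r³/μ at r = 1.24×10^6 km, T = 8.92 days = 8.92 × 86400 s = 7.70688×10^5 s: μ = 4π²r³/T² = 1.26727×10^8 km³/s².
Transfer-ellipse semi-major axis a_t = (r₁ + r₂)/2 = (1.510×10^5 + 1.240×10^6)/2 = 6.955×10^5 km.
Circular speed at r = 1.240×10^6 km: v_c = √(μ/r) = 10.1093 km/s.
Vis-viva on the transfer ellipse at r = 1.240×10^6 km gives v_t = √[μ(2/r − 1/a_t)] = 4.71046 km/s.
Δv₂ = |v_t − v_c| = |4.71046 − 10.1093| = 5.399 km/s.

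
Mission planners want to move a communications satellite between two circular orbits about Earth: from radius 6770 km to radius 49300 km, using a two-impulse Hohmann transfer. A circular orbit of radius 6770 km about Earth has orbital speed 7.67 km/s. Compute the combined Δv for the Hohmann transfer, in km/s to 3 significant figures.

Δv = 3.95 km/s

From the circular-orbit relation v² = μ/r at r = 6770 km: μ = v²r = (7.67)² × 6770 = 3.98272×10^5 km³/s².
The Hohmann ellipse has a_t = (r₁ + r₂)/2 = 28035 km.
Circular speed at r₁: v₁ = √(μ/r₁) = √(3.98272×10^5/6770) = 7.6700 km/s.
Transfer-orbit speed at r₁ (vis-viva): v_p = √[μ(2/r₁ − 1/a_t)] = 10.171 km/s.
First burn Δv₁ = |v_p − v₁| = 2.501 km/s.
Circular speed at r₂: v₂ = √(μ/r₂) = 2.8423 km/s.
Transfer-orbit speed at r₂: v_a = √[μ(2/r₂ − 1/a_t)] = 1.3967 km/s.
Second burn Δv₂ = |v₂ − v_a| = 1.446 km/s.
Total Δv = Δv₁ + Δv₂ = 3.947 km/s.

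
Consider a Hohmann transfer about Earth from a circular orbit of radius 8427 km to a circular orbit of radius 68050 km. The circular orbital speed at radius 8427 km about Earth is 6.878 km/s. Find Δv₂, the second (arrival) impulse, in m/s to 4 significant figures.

Δv₂ = 1284 m/s

From the circular-orbit relation v² = μ/r at r = 8427 km: μ = v²r = (6.878)² × 8427 = 3.98655×10^5 km³/s².
The Hohmann ellipse has a_t = (r₁ + r₂)/2 = 38238.5 km.
On the circular orbit at r = 68050 km, v_c = √(μ/r) = 2.420 km/s.
Transfer-orbit speed at the same r (vis-viva, a = a_t): v_t = √[μ(2/r − 1/a_t)] = 1.136 km/s.
Δv₂ = |v_t − v_c| = |1.136 − 2.420| = 1.284 km/s.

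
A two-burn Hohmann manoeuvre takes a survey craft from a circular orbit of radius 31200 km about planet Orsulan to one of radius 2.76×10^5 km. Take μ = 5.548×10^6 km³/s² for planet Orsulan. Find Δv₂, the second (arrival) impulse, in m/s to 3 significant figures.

Δv₂ = 2460 m/s

Semi-major axis of the transfer orbit: a_t = (31200 + 2.760×10^5)/2 = 1.536×10^5 km.
On the circular orbit at r = 2.760×10^5 km, v_c = √(μ/r) = 4.4835 km/s.
Transfer-orbit speed at the same r (vis-viva, a = a_t): v_t = √[μ(2/r − 1/a_t)] = 2.0207 km/s.
Δv₂ = |v_t − v_c| = |2.0207 − 4.4835| = 2.463 km/s.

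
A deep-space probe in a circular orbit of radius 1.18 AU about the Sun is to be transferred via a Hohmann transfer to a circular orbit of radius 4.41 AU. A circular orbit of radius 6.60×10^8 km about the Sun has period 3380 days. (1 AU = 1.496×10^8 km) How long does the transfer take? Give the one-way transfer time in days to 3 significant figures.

t = 852 days

From Kepler's third law T² = 4π²r³/μ at r = 6.60×10^8 km, T = 3380 days = 3380 × 86400 s = 2.92032×10^8 s: μ = 4π²r³/T² = 1.33085×10^11 km³/s².
In km: r₁ = 1.18 × 1.496×10^8 = 1.76528×10^8 km; r₂ = 4.41 × 1.496×10^8 = 6.59736×10^8 km.
The Hohmann ellipse has a_t = (r₁ + r₂)/2 = 4.18132×10^8 km.
Transfer time t = π√(a_t³/μ) = π√((4.18132×10^8)³ / 1.33085×10^11) = 7.363×10^7 s.
Converting: 7.363×10^7 s ÷ 86400 s/day = 852 days.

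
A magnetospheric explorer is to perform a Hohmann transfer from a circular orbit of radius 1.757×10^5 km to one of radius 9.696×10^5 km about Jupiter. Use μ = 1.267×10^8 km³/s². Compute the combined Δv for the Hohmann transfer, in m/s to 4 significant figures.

Δv = 13190 m/s

Semi-major axis of the transfer orbit: a_t = (1.757×10^5 + 9.696×10^5)/2 = 5.7265×10^5 km.
At r₁ the circular-orbit speed is v₁ = √(μ/r₁) = 26.854 km/s.
Transfer-orbit speed at r₁ (vis-viva equation): v_p = √[μ(2/r₁ − 1/a_t)] = 34.943 km/s.
First burn Δv₁ = |v_p − v₁| = 8.089 km/s.
At r₂, v₂ = √(μ/r₂) = 11.431 km/s.
Transfer-orbit speed at r₂: v_a = √[μ(2/r₂ − 1/a_t)] = 6.3319 km/s.
Second burn Δv₂ = |v₂ − v_a| = 5.099 km/s.
Total Δv = Δv₁ + Δv₂ = 13.19 km/s.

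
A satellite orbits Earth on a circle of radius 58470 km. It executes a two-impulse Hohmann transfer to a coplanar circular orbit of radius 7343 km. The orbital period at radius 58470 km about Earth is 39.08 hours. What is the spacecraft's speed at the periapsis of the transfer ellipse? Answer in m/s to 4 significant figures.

v = 9822 m/s

From Kepler's third law T² = 4π²r³/μ at r = 58470 km, T = 39.08 hours = 39.08 × 3600 s = 1.40688×10^5 s: μ = 4π²r³/T² = 3.98699×10^5 km³/s².
Semi-major axis of the transfer orbit: a_t = (58470 + 7343)/2 = 32906.5 km.
The periapsis of the transfer ellipse is at r = 7343 km.
Applying v² = μ(2/r − 1/a_t): v = 9.822 km/s.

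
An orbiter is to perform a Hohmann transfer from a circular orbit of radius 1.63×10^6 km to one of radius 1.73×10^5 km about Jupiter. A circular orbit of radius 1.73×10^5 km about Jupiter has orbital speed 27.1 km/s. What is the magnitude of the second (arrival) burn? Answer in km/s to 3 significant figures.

From the circular-orbit relation v² = μ/r at r = 1.73×10^5 km: μ = v²r = (27.1)² × 1.73×10^5 = 1.27053×10^8 km³/s².
The Hohmann ellipse has a_t = (r₁ + r₂)/2 = 9.015×10^5 km.
Circular speed at r = 1.730×10^5 km: v_c = √(μ/r) = 27.10 km/s.
Transfer-orbit speed at the same r (vis-viva, a = a_t): v_t = √[μ(2/r − 1/a_t)] = 36.44 km/s.
Δv₂ = |v_t − v_c| = |36.44 − 27.10| = 9.340 km/s.

Δv₂ = 9.34 km/s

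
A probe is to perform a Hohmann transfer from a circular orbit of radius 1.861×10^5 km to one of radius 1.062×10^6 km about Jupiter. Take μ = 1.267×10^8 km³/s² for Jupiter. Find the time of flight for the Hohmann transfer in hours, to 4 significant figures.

t = 38.22 hours

Semi-major axis of the transfer orbit: a_t = (1.861×10^5 + 1.062×10^6)/2 = 6.2405×10^5 km.
Half the transfer-orbit period gives t = π√(a_t³/μ) = 1.376×10^5 s.
Converting: 1.376×10^5 s ÷ 3600 s/hour = 38.22 hours.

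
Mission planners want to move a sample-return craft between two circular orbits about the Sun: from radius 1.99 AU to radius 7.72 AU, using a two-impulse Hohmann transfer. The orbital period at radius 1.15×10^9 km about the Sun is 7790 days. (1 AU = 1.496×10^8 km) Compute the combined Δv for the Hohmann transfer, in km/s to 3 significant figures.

Δv = 9.36 km/s

From Kepler's third law T² = 4π²r³/μ at r = 1.15×10^9 km, T = 7790 days = 7790 × 86400 s = 6.73056×10^8 s: μ = 4π²r³/T² = 1.32541×10^11 km³/s².
In km: r₁ = 1.99 × 1.496×10^8 = 2.97704×10^8 km; r₂ = 7.72 × 1.496×10^8 = 1.154912×10^9 km.
The Hohmann ellipse has a_t = (r₁ + r₂)/2 = 7.26308×10^8 km.
Circular speed at r₁: v₁ = √(μ/r₁) = √(1.32541×10^11/2.97704×10^8) = 21.100 km/s.
Transfer-orbit speed at r₁ (v² = μ(2/r − 1/a)): v_p = √[μ(2/r₁ − 1/a_t)] = 26.607 km/s.
First burn Δv₁ = |v_p − v₁| = 5.507 km/s.
At r₂, v₂ = √(μ/r₂) = 10.713 km/s.
Transfer-orbit speed at r₂: v_a = √[μ(2/r₂ − 1/a_t)] = 6.8586 km/s.
Second burn Δv₂ = |v₂ − v_a| = 3.854 km/s.
Δv = Δv₁ + Δv₂ = 5.507 + 3.854 = 9.361 km/s.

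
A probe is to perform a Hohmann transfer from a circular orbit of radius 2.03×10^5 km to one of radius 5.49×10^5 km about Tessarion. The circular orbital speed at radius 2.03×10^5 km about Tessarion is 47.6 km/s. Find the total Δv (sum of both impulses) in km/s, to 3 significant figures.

Δv = 17.6 km/s

From the circular-orbit relation v² = μ/r at r = 2.03×10^5 km: μ = v²r = (47.6)² × 2.03×10^5 = 4.59949×10^8 km³/s².
Semi-major axis of the transfer orbit: a_t = (2.030×10^5 + 5.490×10^5)/2 = 3.760×10^5 km.
At r₁ the circular-orbit speed is v₁ = √(μ/r₁) = 47.600 km/s.
On the transfer ellipse at r₁, v² = μ(2/r − 1/a) gives v_p = √[μ(2/r₁ − 1/a_t)] = 57.517 km/s.
First burn Δv₁ = |v_p − v₁| = 9.917 km/s.
At r₂, v₂ = √(μ/r₂) = 28.945 km/s.
Transfer-orbit speed at r₂: v_a = √[μ(2/r₂ − 1/a_t)] = 21.268 km/s.
Second burn Δv₂ = |v₂ − v_a| = 7.677 km/s.
Total Δv = Δv₁ + Δv₂ = 17.59 km/s.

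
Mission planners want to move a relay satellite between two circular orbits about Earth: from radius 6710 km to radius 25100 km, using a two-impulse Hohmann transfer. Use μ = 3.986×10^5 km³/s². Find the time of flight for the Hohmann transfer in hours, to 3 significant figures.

t = 2.77 hours

The Hohmann ellipse has a_t = (r₁ + r₂)/2 = 15905 km.
Transfer time t = π√(a_t³/μ) = π√((15905)³ / 3.986×10^5) = 9981 s.
Converting: 9981 s ÷ 3600 s/hour = 2.77 hours.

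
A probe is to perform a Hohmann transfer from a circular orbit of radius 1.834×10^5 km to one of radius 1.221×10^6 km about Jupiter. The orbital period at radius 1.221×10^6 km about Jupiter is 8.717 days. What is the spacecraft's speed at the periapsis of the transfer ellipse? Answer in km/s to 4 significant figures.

From Kepler's third law T² = 4π²r³/μ at r = 1.221×10^6 km, T = 8.717 days = 8.717 × 86400 s = 7.531488×10^5 s: μ = 4π²r³/T² = 1.26691×10^8 km³/s².
The Hohmann ellipse has a_t = (r₁ + r₂)/2 = 7.022×10^5 km.
The periapsis of the transfer ellipse is at r = 1.834×10^5 km.
Vis-viva: v = √[μ(2/r − 1/a_t)] = √[1.26691×10^8 × (2/1.834×10^5 − 1/7.022×10^5)] = 34.66 km/s.

v = 34.66 km/s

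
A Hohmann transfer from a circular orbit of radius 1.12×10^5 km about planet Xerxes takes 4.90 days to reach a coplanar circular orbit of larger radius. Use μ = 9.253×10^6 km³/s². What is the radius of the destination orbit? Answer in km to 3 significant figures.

Transfer time t = 4.90 days = 4.2336×10^5 s, and t = π√(a_t³/μ).
So a_t = (μ t²/π²)^(1/3) = (9.253×10^6 × (4.2336×10^5)² / π²)^(1/3) = 5.5182×10^5 km.
Since a_t = (r₁ + r₂)/2, r₂ = 2a_t − r₁ = 2×5.5182×10^5 − 1.120×10^5 = 9.9164×10^5 km.

r₂ = 9.92×10^5 km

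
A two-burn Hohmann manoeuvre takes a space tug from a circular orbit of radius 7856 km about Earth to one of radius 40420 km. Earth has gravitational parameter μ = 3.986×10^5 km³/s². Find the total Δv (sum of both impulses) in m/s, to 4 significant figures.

Transfer-ellipse semi-major axis a_t = (r₁ + r₂)/2 = (7856 + 40420)/2 = 24138 km.
Circular speed at r₁: v₁ = √(μ/r₁) = √(3.986×10^5/7856) = 7.1231 km/s.
On the transfer ellipse at r₁, vis-viva equation gives v_p = √[μ(2/r₁ − 1/a_t)] = 9.2175 km/s.
First burn Δv₁ = |v_p − v₁| = 2.094 km/s.
At r₂, v₂ = √(μ/r₂) = 3.1403 km/s.
Transfer-orbit speed at r₂: v_a = √[μ(2/r₂ − 1/a_t)] = 1.7915 km/s.
Second burn Δv₂ = |v₂ − v_a| = 1.349 km/s.
Total Δv = Δv₁ + Δv₂ = 3.443 km/s.

Δv = 3443 m/s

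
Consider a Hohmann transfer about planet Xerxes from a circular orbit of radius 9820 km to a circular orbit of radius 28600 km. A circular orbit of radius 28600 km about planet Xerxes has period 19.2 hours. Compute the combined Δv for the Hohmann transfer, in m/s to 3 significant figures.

From Kepler's third law T² = 4π²r³/μ at r = 28600 km, T = 19.2 hours = 19.2 × 3600 s = 69120 s: μ = 4π²r³/T² = 1.93308×10^5 km³/s².
Semi-major axis of the transfer orbit: a_t = (9820 + 28600)/2 = 19210 km.
At r₁ the circular-orbit speed is v₁ = √(μ/r₁) = 4.4368 km/s.
Transfer-orbit speed at r₁ (vis-viva equation): v_p = √[μ(2/r₁ − 1/a_t)] = 5.4136 km/s.
First burn Δv₁ = |v_p − v₁| = 0.9768 km/s.
At r₂, v₂ = √(μ/r₂) = 2.600 km/s.
Transfer-orbit speed at r₂: v_a = √[μ(2/r₂ − 1/a_t)] = 1.859 km/s.
Second burn Δv₂ = |v₂ − v_a| = 0.7410 km/s.
Δv = Δv₁ + Δv₂ = 0.9768 + 0.7410 = 1.718 km/s.

Δv = 1720 m/s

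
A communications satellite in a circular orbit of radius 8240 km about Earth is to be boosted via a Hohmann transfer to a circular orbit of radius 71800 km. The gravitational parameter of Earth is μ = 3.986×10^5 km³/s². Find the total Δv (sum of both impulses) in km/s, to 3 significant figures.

Semi-major axis of the transfer orbit: a_t = (8240 + 71800)/2 = 40020 km.
At r₁ the circular-orbit speed is v₁ = √(μ/r₁) = 6.955 km/s.
Transfer-orbit speed at r₁ (vis-viva equation): v_p = √[μ(2/r₁ − 1/a_t)] = 9.316 km/s.
First burn Δv₁ = |v_p − v₁| = 2.361 km/s.
Circular speed at r₂: v₂ = √(μ/r₂) = 2.356 km/s.
Transfer-orbit speed at r₂: v_a = √[μ(2/r₂ − 1/a_t)] = 1.069 km/s.
Second burn Δv₂ = |v₂ − v_a| = 1.287 km/s.
Total Δv = Δv₁ + Δv₂ = 3.648 km/s.

Δv = 3.65 km/s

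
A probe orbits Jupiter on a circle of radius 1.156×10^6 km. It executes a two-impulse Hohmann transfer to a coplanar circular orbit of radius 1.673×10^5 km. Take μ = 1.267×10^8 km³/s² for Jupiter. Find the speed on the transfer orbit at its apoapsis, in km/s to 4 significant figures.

Transfer-ellipse semi-major axis a_t = (r₁ + r₂)/2 = (1.156×10^6 + 1.673×10^5)/2 = 6.6165×10^5 km.
At apoapsis, r = 1.156×10^6 km.
From the vis-viva equation, v = √[μ(2/r − 1/a_t)] = 5.264 km/s.

v = 5.264 km/s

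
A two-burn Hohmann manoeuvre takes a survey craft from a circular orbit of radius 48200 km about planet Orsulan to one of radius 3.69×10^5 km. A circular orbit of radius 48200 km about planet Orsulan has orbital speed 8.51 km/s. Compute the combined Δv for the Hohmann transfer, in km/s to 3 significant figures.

Δv = 4.41 km/s

From the circular-orbit relation v² = μ/r at r = 48200 km: μ = v²r = (8.51)² × 48200 = 3.49065×10^6 km³/s².
Semi-major axis of the transfer orbit: a_t = (48200 + 3.690×10^5)/2 = 2.086×10^5 km.
Circular speed at r₁: v₁ = √(μ/r₁) = √(3.49065×10^6/48200) = 8.51000 km/s.
On the transfer ellipse at r₁, vis-viva gives v_p = √[μ(2/r₁ − 1/a_t)] = 11.3184 km/s.
First burn Δv₁ = |v_p − v₁| = 2.8084 km/s.
At r₂, v₂ = √(μ/r₂) = 3.07567 km/s.
Transfer-orbit speed at r₂: v_a = √[μ(2/r₂ − 1/a_t)] = 1.47845 km/s.
Second burn Δv₂ = |v₂ − v_a| = 1.5972 km/s.
Total Δv = Δv₁ + Δv₂ = 4.406 km/s.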